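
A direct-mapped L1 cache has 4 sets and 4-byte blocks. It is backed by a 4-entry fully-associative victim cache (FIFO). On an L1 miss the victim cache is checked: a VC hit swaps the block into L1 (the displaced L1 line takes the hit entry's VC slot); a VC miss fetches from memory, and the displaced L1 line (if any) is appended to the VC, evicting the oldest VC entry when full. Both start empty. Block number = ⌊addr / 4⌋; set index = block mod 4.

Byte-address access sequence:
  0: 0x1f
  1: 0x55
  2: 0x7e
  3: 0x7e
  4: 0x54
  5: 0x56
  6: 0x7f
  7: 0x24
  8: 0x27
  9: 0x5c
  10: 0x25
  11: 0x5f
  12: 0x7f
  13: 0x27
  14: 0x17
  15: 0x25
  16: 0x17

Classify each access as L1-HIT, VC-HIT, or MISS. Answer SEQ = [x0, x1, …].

SEQ = [MISS, MISS, MISS, L1-HIT, L1-HIT, L1-HIT, L1-HIT, MISS, L1-HIT, MISS, L1-HIT, L1-HIT, VC-HIT, L1-HIT, MISS, VC-HIT, VC-HIT]

#0 0x1f→b7/s3 MISS; vc=[]
#1 0x55→b21/s1 MISS; vc=[]
#2 0x7e→b31/s3 MISS; vc=[7]
#3 0x7e→b31/s3 L1-HIT; vc=[7]
#4 0x54→b21/s1 L1-HIT; vc=[7]
#5 0x56→b21/s1 L1-HIT; vc=[7]
#6 0x7f→b31/s3 L1-HIT; vc=[7]
#7 0x24→b9/s1 MISS; vc=[7,21]
#8 0x27→b9/s1 L1-HIT; vc=[7,21]
#9 0x5c→b23/s3 MISS; vc=[7,21,31]
#10 0x25→b9/s1 L1-HIT; vc=[7,21,31]
#11 0x5f→b23/s3 L1-HIT; vc=[7,21,31]
#12 0x7f→b31/s3 VC-HIT; vc=[7,21,23]
#13 0x27→b9/s1 L1-HIT; vc=[7,21,23]
#14 0x17→b5/s1 MISS; vc=[7,21,23,9]
#15 0x25→b9/s1 VC-HIT; vc=[7,21,23,5]
#16 0x17→b5/s1 VC-HIT; vc=[7,21,23,9]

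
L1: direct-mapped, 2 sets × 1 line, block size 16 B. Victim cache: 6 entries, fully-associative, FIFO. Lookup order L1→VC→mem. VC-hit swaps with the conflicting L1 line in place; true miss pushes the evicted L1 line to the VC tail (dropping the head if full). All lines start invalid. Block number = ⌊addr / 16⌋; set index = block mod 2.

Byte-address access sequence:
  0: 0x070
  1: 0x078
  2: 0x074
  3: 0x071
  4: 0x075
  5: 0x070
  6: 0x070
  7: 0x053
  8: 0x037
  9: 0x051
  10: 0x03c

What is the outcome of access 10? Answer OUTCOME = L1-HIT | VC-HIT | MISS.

OUTCOME = VC-HIT

  [0] addr=0x70 blk=7 s=1: MISS | VC []
  [1] addr=0x78 blk=7 s=1: L1-HIT | VC []
  [2] addr=0x74 blk=7 s=1: L1-HIT | VC []
  [3] addr=0x71 blk=7 s=1: L1-HIT | VC []
  [4] addr=0x75 blk=7 s=1: L1-HIT | VC []
  [5] addr=0x70 blk=7 s=1: L1-HIT | VC []
  [6] addr=0x70 blk=7 s=1: L1-HIT | VC []
  [7] addr=0x53 blk=5 s=1: MISS | VC [7]
  [8] addr=0x37 blk=3 s=1: MISS | VC [7, 5]
  [9] addr=0x51 blk=5 s=1: VC-HIT | VC [7, 3]
  [10] addr=0x3c blk=3 s=1: VC-HIT | VC [7, 5]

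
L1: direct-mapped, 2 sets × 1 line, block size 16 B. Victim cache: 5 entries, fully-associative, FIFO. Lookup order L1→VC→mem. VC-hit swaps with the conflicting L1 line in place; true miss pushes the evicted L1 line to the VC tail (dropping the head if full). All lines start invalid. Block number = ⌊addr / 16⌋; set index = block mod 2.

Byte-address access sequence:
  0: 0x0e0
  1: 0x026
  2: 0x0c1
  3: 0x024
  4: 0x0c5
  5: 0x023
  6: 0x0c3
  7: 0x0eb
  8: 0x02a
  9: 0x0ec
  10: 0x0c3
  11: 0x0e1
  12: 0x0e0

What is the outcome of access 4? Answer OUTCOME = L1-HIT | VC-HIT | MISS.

  [0] addr=0xe0 blk=14 s=0: MISS | VC []
  [1] addr=0x26 blk=2 s=0: MISS | VC [14]
  [2] addr=0xc1 blk=12 s=0: MISS | VC [14, 2]
  [3] addr=0x24 blk=2 s=0: VC-HIT | VC [14, 12]
  [4] addr=0xc5 blk=12 s=0: VC-HIT | VC [14, 2]
  [5] addr=0x23 blk=2 s=0: VC-HIT | VC [14, 12]
  [6] addr=0xc3 blk=12 s=0: VC-HIT | VC [14, 2]
  [7] addr=0xeb blk=14 s=0: VC-HIT | VC [12, 2]
  [8] addr=0x2a blk=2 s=0: VC-HIT | VC [12, 14]
  [9] addr=0xec blk=14 s=0: VC-HIT | VC [12, 2]
  [10] addr=0xc3 blk=12 s=0: VC-HIT | VC [14, 2]
  [11] addr=0xe1 blk=14 s=0: VC-HIT | VC [12, 2]
  [12] addr=0xe0 blk=14 s=0: L1-HIT | VC [12, 2]

OUTCOME = VC-HIT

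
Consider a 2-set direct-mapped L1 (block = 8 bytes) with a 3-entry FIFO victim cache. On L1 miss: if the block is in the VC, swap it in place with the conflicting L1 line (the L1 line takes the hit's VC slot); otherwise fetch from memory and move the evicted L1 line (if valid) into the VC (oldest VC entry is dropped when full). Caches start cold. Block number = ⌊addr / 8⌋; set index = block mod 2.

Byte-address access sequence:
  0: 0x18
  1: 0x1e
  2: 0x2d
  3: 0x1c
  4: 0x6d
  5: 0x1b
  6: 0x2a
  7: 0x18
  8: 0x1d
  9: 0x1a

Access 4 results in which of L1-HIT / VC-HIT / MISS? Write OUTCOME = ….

#0 0x18→b3/s1 MISS; vc=[]
#1 0x1e→b3/s1 L1-HIT; vc=[]
#2 0x2d→b5/s1 MISS; vc=[3]
#3 0x1c→b3/s1 VC-HIT; vc=[5]
#4 0x6d→b13/s1 MISS; vc=[5,3]
#5 0x1b→b3/s1 VC-HIT; vc=[5,13]
#6 0x2a→b5/s1 VC-HIT; vc=[3,13]
#7 0x18→b3/s1 VC-HIT; vc=[5,13]
#8 0x1d→b3/s1 L1-HIT; vc=[5,13]
#9 0x1a→b3/s1 L1-HIT; vc=[5,13]

OUTCOME = MISS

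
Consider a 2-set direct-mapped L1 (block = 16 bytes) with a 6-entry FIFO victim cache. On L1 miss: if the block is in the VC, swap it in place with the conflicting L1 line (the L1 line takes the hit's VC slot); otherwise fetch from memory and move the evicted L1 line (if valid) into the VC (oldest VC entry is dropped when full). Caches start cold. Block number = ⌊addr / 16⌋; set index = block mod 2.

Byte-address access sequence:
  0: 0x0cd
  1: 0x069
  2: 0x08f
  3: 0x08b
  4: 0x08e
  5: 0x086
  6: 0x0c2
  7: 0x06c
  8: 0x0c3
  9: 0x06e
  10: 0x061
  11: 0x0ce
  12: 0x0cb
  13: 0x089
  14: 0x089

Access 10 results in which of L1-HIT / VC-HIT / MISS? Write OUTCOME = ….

#0 0xcd→b12/s0 MISS; vc=[]
#1 0x69→b6/s0 MISS; vc=[12]
#2 0x8f→b8/s0 MISS; vc=[12,6]
#3 0x8b→b8/s0 L1-HIT; vc=[12,6]
#4 0x8e→b8/s0 L1-HIT; vc=[12,6]
#5 0x86→b8/s0 L1-HIT; vc=[12,6]
#6 0xc2→b12/s0 VC-HIT; vc=[8,6]
#7 0x6c→b6/s0 VC-HIT; vc=[8,12]
#8 0xc3→b12/s0 VC-HIT; vc=[8,6]
#9 0x6e→b6/s0 VC-HIT; vc=[8,12]
#10 0x61→b6/s0 L1-HIT; vc=[8,12]
#11 0xce→b12/s0 VC-HIT; vc=[8,6]
#12 0xcb→b12/s0 L1-HIT; vc=[8,6]
#13 0x89→b8/s0 VC-HIT; vc=[12,6]
#14 0x89→b8/s0 L1-HIT; vc=[12,6]

OUTCOME = L1-HIT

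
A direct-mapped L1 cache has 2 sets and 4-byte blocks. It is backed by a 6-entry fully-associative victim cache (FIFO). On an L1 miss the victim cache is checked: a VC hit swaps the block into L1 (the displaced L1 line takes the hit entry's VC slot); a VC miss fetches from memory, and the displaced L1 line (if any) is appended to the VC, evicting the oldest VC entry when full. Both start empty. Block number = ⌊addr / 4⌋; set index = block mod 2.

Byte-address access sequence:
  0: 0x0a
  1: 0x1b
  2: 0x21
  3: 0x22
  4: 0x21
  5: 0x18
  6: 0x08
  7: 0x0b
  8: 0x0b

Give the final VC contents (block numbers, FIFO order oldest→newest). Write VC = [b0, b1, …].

VC = [6, 8]

0: 0xa (blk 2, set 0) → MISS  vc=[]
1: 0x1b (blk 6, set 0) → MISS  vc=[2]
2: 0x21 (blk 8, set 0) → MISS  vc=[2, 6]
3: 0x22 (blk 8, set 0) → L1-HIT  vc=[2, 6]
4: 0x21 (blk 8, set 0) → L1-HIT  vc=[2, 6]
5: 0x18 (blk 6, set 0) → VC-HIT  vc=[2, 8]
6: 0x8 (blk 2, set 0) → VC-HIT  vc=[6, 8]
7: 0xb (blk 2, set 0) → L1-HIT  vc=[6, 8]
8: 0xb (blk 2, set 0) → L1-HIT  vc=[6, 8]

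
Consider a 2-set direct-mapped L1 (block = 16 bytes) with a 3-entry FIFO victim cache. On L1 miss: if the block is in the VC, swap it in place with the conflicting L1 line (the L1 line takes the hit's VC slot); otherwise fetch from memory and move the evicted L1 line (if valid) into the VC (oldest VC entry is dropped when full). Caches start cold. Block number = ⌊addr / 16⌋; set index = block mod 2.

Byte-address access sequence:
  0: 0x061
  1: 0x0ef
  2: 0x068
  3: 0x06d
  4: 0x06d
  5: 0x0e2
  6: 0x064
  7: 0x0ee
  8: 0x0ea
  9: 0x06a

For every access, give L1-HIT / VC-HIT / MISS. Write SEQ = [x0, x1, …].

SEQ = [MISS, MISS, VC-HIT, L1-HIT, L1-HIT, VC-HIT, VC-HIT, VC-HIT, L1-HIT, VC-HIT]

  [0] addr=0x61 blk=6 s=0: MISS | VC []
  [1] addr=0xef blk=14 s=0: MISS | VC [6]
  [2] addr=0x68 blk=6 s=0: VC-HIT | VC [14]
  [3] addr=0x6d blk=6 s=0: L1-HIT | VC [14]
  [4] addr=0x6d blk=6 s=0: L1-HIT | VC [14]
  [5] addr=0xe2 blk=14 s=0: VC-HIT | VC [6]
  [6] addr=0x64 blk=6 s=0: VC-HIT | VC [14]
  [7] addr=0xee blk=14 s=0: VC-HIT | VC [6]
  [8] addr=0xea blk=14 s=0: L1-HIT | VC [6]
  [9] addr=0x6a blk=6 s=0: VC-HIT | VC [14]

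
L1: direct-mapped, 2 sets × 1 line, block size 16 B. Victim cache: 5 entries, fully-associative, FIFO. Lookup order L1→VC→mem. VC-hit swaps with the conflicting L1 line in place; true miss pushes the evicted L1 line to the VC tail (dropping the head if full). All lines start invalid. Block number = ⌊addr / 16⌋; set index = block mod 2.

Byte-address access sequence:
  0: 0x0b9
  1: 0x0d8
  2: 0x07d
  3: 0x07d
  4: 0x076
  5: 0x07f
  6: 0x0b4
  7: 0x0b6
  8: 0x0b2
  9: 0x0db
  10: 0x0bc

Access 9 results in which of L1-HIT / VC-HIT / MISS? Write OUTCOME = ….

OUTCOME = VC-HIT

  [0] addr=0xb9 blk=11 s=1: MISS | VC []
  [1] addr=0xd8 blk=13 s=1: MISS | VC [11]
  [2] addr=0x7d blk=7 s=1: MISS | VC [11, 13]
  [3] addr=0x7d blk=7 s=1: L1-HIT | VC [11, 13]
  [4] addr=0x76 blk=7 s=1: L1-HIT | VC [11, 13]
  [5] addr=0x7f blk=7 s=1: L1-HIT | VC [11, 13]
  [6] addr=0xb4 blk=11 s=1: VC-HIT | VC [7, 13]
  [7] addr=0xb6 blk=11 s=1: L1-HIT | VC [7, 13]
  [8] addr=0xb2 blk=11 s=1: L1-HIT | VC [7, 13]
  [9] addr=0xdb blk=13 s=1: VC-HIT | VC [7, 11]
  [10] addr=0xbc blk=11 s=1: VC-HIT | VC [7, 13]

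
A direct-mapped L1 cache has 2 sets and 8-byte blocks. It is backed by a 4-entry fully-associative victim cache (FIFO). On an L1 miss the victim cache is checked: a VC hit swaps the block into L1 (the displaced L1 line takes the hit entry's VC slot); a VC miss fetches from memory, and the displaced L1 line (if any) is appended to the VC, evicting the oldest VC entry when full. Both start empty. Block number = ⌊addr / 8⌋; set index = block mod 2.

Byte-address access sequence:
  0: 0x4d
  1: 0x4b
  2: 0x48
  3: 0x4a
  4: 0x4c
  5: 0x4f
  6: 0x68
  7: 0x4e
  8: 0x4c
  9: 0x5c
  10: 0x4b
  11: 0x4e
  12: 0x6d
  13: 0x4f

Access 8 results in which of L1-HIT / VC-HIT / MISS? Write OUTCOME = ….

OUTCOME = L1-HIT

0: 0x4d (blk 9, set 1) → MISS  vc=[]
1: 0x4b (blk 9, set 1) → L1-HIT  vc=[]
2: 0x48 (blk 9, set 1) → L1-HIT  vc=[]
3: 0x4a (blk 9, set 1) → L1-HIT  vc=[]
4: 0x4c (blk 9, set 1) → L1-HIT  vc=[]
5: 0x4f (blk 9, set 1) → L1-HIT  vc=[]
6: 0x68 (blk 13, set 1) → MISS  vc=[9]
7: 0x4e (blk 9, set 1) → VC-HIT  vc=[13]
8: 0x4c (blk 9, set 1) → L1-HIT  vc=[13]
9: 0x5c (blk 11, set 1) → MISS  vc=[13, 9]
10: 0x4b (blk 9, set 1) → VC-HIT  vc=[13, 11]
11: 0x4e (blk 9, set 1) → L1-HIT  vc=[13, 11]
12: 0x6d (blk 13, set 1) → VC-HIT  vc=[9, 11]
13: 0x4f (blk 9, set 1) → VC-HIT  vc=[13, 11]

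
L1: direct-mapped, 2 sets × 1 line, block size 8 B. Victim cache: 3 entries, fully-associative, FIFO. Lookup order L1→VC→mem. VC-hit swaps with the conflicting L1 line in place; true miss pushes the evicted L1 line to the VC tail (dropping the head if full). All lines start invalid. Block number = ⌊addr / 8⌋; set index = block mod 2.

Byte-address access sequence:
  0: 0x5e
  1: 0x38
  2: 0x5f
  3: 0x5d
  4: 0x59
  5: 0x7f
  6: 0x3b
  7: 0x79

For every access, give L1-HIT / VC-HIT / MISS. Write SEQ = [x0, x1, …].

  [0] addr=0x5e blk=11 s=1: MISS | VC []
  [1] addr=0x38 blk=7 s=1: MISS | VC [11]
  [2] addr=0x5f blk=11 s=1: VC-HIT | VC [7]
  [3] addr=0x5d blk=11 s=1: L1-HIT | VC [7]
  [4] addr=0x59 blk=11 s=1: L1-HIT | VC [7]
  [5] addr=0x7f blk=15 s=1: MISS | VC [7, 11]
  [6] addr=0x3b blk=7 s=1: VC-HIT | VC [15, 11]
  [7] addr=0x79 blk=15 s=1: VC-HIT | VC [7, 11]

SEQ = [MISS, MISS, VC-HIT, L1-HIT, L1-HIT, MISS, VC-HIT, VC-HIT]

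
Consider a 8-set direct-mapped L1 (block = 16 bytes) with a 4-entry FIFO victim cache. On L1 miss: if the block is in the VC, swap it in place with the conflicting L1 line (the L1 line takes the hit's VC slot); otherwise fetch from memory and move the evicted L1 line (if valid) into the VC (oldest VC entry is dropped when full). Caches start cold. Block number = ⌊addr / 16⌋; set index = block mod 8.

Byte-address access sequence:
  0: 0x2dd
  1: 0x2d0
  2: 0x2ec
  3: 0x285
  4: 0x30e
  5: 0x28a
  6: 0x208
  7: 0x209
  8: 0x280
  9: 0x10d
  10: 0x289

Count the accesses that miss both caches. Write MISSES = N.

MISSES = 6

0: 0x2dd (blk 45, set 5) → MISS  vc=[]
1: 0x2d0 (blk 45, set 5) → L1-HIT  vc=[]
2: 0x2ec (blk 46, set 6) → MISS  vc=[]
3: 0x285 (blk 40, set 0) → MISS  vc=[]
4: 0x30e (blk 48, set 0) → MISS  vc=[40]
5: 0x28a (blk 40, set 0) → VC-HIT  vc=[48]
6: 0x208 (blk 32, set 0) → MISS  vc=[48, 40]
7: 0x209 (blk 32, set 0) → L1-HIT  vc=[48, 40]
8: 0x280 (blk 40, set 0) → VC-HIT  vc=[48, 32]
9: 0x10d (blk 16, set 0) → MISS  vc=[48, 32, 40]
10: 0x289 (blk 40, set 0) → VC-HIT  vc=[48, 32, 16]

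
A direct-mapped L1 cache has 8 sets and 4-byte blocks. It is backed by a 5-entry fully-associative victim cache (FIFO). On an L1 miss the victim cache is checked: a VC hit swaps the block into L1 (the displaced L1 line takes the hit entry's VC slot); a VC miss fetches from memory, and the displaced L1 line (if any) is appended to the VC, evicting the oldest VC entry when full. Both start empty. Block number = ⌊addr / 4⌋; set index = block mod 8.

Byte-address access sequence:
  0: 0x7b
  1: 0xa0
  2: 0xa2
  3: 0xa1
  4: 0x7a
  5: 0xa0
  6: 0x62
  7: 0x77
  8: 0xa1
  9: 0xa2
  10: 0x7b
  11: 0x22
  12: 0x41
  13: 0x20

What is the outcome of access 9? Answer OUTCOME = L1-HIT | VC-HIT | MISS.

OUTCOME = L1-HIT

0: 0x7b (blk 30, set 6) → MISS  vc=[]
1: 0xa0 (blk 40, set 0) → MISS  vc=[]
2: 0xa2 (blk 40, set 0) → L1-HIT  vc=[]
3: 0xa1 (blk 40, set 0) → L1-HIT  vc=[]
4: 0x7a (blk 30, set 6) → L1-HIT  vc=[]
5: 0xa0 (blk 40, set 0) → L1-HIT  vc=[]
6: 0x62 (blk 24, set 0) → MISS  vc=[40]
7: 0x77 (blk 29, set 5) → MISS  vc=[40]
8: 0xa1 (blk 40, set 0) → VC-HIT  vc=[24]
9: 0xa2 (blk 40, set 0) → L1-HIT  vc=[24]
10: 0x7b (blk 30, set 6) → L1-HIT  vc=[24]
11: 0x22 (blk 8, set 0) → MISS  vc=[24, 40]
12: 0x41 (blk 16, set 0) → MISS  vc=[24, 40, 8]
13: 0x20 (blk 8, set 0) → VC-HIT  vc=[24, 40, 16]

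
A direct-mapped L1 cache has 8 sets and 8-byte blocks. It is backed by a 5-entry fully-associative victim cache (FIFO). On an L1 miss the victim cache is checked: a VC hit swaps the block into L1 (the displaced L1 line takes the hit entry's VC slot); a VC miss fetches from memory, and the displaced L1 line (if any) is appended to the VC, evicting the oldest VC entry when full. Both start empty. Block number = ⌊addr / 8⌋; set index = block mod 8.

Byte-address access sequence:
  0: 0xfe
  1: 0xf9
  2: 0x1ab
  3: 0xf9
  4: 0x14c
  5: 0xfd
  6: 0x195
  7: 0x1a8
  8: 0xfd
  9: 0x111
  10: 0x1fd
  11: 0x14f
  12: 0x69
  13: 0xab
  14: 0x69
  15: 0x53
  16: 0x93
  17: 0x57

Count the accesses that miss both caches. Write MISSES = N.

MISSES = 10

0: 0xfe (blk 31, set 7) → MISS  vc=[]
1: 0xf9 (blk 31, set 7) → L1-HIT  vc=[]
2: 0x1ab (blk 53, set 5) → MISS  vc=[]
3: 0xf9 (blk 31, set 7) → L1-HIT  vc=[]
4: 0x14c (blk 41, set 1) → MISS  vc=[]
5: 0xfd (blk 31, set 7) → L1-HIT  vc=[]
6: 0x195 (blk 50, set 2) → MISS  vc=[]
7: 0x1a8 (blk 53, set 5) → L1-HIT  vc=[]
8: 0xfd (blk 31, set 7) → L1-HIT  vc=[]
9: 0x111 (blk 34, set 2) → MISS  vc=[50]
10: 0x1fd (blk 63, set 7) → MISS  vc=[50, 31]
11: 0x14f (blk 41, set 1) → L1-HIT  vc=[50, 31]
12: 0x69 (blk 13, set 5) → MISS  vc=[50, 31, 53]
13: 0xab (blk 21, set 5) → MISS  vc=[50, 31, 53, 13]
14: 0x69 (blk 13, set 5) → VC-HIT  vc=[50, 31, 53, 21]
15: 0x53 (blk 10, set 2) → MISS  vc=[50, 31, 53, 21, 34]
16: 0x93 (blk 18, set 2) → MISS  vc=[31, 53, 21, 34, 10]
17: 0x57 (blk 10, set 2) → VC-HIT  vc=[31, 53, 21, 34, 18]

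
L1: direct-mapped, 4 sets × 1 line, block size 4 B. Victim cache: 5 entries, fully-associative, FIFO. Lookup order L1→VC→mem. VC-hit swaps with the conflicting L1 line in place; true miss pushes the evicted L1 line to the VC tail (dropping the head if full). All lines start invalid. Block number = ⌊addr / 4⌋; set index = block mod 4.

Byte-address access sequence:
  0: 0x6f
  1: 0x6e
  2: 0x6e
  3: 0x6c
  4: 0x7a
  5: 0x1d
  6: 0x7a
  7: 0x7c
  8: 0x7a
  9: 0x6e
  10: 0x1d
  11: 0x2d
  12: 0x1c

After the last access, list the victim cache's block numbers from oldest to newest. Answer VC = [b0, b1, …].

#0 0x6f→b27/s3 MISS; vc=[]
#1 0x6e→b27/s3 L1-HIT; vc=[]
#2 0x6e→b27/s3 L1-HIT; vc=[]
#3 0x6c→b27/s3 L1-HIT; vc=[]
#4 0x7a→b30/s2 MISS; vc=[]
#5 0x1d→b7/s3 MISS; vc=[27]
#6 0x7a→b30/s2 L1-HIT; vc=[27]
#7 0x7c→b31/s3 MISS; vc=[27,7]
#8 0x7a→b30/s2 L1-HIT; vc=[27,7]
#9 0x6e→b27/s3 VC-HIT; vc=[31,7]
#10 0x1d→b7/s3 VC-HIT; vc=[31,27]
#11 0x2d→b11/s3 MISS; vc=[31,27,7]
#12 0x1c→b7/s3 VC-HIT; vc=[31,27,11]

VC = [31, 27, 11]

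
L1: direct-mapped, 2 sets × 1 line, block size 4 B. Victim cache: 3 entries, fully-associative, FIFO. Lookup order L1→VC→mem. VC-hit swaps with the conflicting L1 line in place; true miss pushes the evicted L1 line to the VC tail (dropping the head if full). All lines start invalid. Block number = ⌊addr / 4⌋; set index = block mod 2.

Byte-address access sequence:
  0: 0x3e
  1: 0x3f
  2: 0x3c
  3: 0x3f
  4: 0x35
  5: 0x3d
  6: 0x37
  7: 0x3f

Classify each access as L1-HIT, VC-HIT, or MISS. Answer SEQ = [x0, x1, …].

SEQ = [MISS, L1-HIT, L1-HIT, L1-HIT, MISS, VC-HIT, VC-HIT, VC-HIT]

  [0] addr=0x3e blk=15 s=1: MISS | VC []
  [1] addr=0x3f blk=15 s=1: L1-HIT | VC []
  [2] addr=0x3c blk=15 s=1: L1-HIT | VC []
  [3] addr=0x3f blk=15 s=1: L1-HIT | VC []
  [4] addr=0x35 blk=13 s=1: MISS | VC [15]
  [5] addr=0x3d blk=15 s=1: VC-HIT | VC [13]
  [6] addr=0x37 blk=13 s=1: VC-HIT | VC [15]
  [7] addr=0x3f blk=15 s=1: VC-HIT | VC [13]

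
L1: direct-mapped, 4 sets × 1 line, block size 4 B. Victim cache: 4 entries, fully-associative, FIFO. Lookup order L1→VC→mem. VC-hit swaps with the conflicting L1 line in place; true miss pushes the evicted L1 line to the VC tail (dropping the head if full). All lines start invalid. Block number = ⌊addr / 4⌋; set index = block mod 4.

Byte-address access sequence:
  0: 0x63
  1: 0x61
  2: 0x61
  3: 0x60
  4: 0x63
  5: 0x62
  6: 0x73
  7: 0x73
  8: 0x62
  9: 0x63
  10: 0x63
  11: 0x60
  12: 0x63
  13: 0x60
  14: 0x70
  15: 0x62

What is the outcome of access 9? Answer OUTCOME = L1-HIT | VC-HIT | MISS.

OUTCOME = L1-HIT

0: 0x63 (blk 24, set 0) → MISS  vc=[]
1: 0x61 (blk 24, set 0) → L1-HIT  vc=[]
2: 0x61 (blk 24, set 0) → L1-HIT  vc=[]
3: 0x60 (blk 24, set 0) → L1-HIT  vc=[]
4: 0x63 (blk 24, set 0) → L1-HIT  vc=[]
5: 0x62 (blk 24, set 0) → L1-HIT  vc=[]
6: 0x73 (blk 28, set 0) → MISS  vc=[24]
7: 0x73 (blk 28, set 0) → L1-HIT  vc=[24]
8: 0x62 (blk 24, set 0) → VC-HIT  vc=[28]
9: 0x63 (blk 24, set 0) → L1-HIT  vc=[28]
10: 0x63 (blk 24, set 0) → L1-HIT  vc=[28]
11: 0x60 (blk 24, set 0) → L1-HIT  vc=[28]
12: 0x63 (blk 24, set 0) → L1-HIT  vc=[28]
13: 0x60 (blk 24, set 0) → L1-HIT  vc=[28]
14: 0x70 (blk 28, set 0) → VC-HIT  vc=[24]
15: 0x62 (blk 24, set 0) → VC-HIT  vc=[28]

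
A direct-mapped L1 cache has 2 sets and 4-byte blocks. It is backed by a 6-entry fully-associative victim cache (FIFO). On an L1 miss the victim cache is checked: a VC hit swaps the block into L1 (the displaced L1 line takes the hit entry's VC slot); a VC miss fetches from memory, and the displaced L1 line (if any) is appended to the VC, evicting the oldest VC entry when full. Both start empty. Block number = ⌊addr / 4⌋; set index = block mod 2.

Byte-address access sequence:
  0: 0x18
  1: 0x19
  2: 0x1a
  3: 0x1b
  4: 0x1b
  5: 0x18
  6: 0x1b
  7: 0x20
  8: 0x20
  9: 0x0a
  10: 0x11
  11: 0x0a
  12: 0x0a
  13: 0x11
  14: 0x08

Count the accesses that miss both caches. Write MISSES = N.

#0 0x18→b6/s0 MISS; vc=[]
#1 0x19→b6/s0 L1-HIT; vc=[]
#2 0x1a→b6/s0 L1-HIT; vc=[]
#3 0x1b→b6/s0 L1-HIT; vc=[]
#4 0x1b→b6/s0 L1-HIT; vc=[]
#5 0x18→b6/s0 L1-HIT; vc=[]
#6 0x1b→b6/s0 L1-HIT; vc=[]
#7 0x20→b8/s0 MISS; vc=[6]
#8 0x20→b8/s0 L1-HIT; vc=[6]
#9 0xa→b2/s0 MISS; vc=[6,8]
#10 0x11→b4/s0 MISS; vc=[6,8,2]
#11 0xa→b2/s0 VC-HIT; vc=[6,8,4]
#12 0xa→b2/s0 L1-HIT; vc=[6,8,4]
#13 0x11→b4/s0 VC-HIT; vc=[6,8,2]
#14 0x8→b2/s0 VC-HIT; vc=[6,8,4]

MISSES = 4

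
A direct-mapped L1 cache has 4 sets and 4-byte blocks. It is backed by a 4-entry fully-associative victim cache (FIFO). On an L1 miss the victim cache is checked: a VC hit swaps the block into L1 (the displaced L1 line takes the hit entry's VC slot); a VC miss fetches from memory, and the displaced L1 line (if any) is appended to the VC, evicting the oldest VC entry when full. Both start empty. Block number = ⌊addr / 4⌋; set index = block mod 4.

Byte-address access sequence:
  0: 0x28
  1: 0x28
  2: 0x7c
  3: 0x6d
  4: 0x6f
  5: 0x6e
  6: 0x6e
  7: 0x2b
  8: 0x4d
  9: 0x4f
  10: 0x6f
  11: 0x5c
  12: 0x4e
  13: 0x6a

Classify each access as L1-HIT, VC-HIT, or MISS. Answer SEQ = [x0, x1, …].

#0 0x28→b10/s2 MISS; vc=[]
#1 0x28→b10/s2 L1-HIT; vc=[]
#2 0x7c→b31/s3 MISS; vc=[]
#3 0x6d→b27/s3 MISS; vc=[31]
#4 0x6f→b27/s3 L1-HIT; vc=[31]
#5 0x6e→b27/s3 L1-HIT; vc=[31]
#6 0x6e→b27/s3 L1-HIT; vc=[31]
#7 0x2b→b10/s2 L1-HIT; vc=[31]
#8 0x4d→b19/s3 MISS; vc=[31,27]
#9 0x4f→b19/s3 L1-HIT; vc=[31,27]
#10 0x6f→b27/s3 VC-HIT; vc=[31,19]
#11 0x5c→b23/s3 MISS; vc=[31,19,27]
#12 0x4e→b19/s3 VC-HIT; vc=[31,23,27]
#13 0x6a→b26/s2 MISS; vc=[31,23,27,10]

SEQ = [MISS, L1-HIT, MISS, MISS, L1-HIT, L1-HIT, L1-HIT, L1-HIT, MISS, L1-HIT, VC-HIT, MISS, VC-HIT, MISS]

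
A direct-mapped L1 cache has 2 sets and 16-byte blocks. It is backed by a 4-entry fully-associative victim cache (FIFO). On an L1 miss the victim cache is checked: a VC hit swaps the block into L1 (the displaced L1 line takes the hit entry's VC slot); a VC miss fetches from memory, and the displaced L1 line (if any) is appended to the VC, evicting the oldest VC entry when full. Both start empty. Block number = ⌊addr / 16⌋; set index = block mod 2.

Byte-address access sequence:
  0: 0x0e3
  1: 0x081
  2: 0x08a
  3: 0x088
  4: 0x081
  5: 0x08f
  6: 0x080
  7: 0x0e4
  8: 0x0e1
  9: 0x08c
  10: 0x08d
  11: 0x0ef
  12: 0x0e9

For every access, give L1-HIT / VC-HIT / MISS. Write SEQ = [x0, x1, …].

  [0] addr=0xe3 blk=14 s=0: MISS | VC []
  [1] addr=0x81 blk=8 s=0: MISS | VC [14]
  [2] addr=0x8a blk=8 s=0: L1-HIT | VC [14]
  [3] addr=0x88 blk=8 s=0: L1-HIT | VC [14]
  [4] addr=0x81 blk=8 s=0: L1-HIT | VC [14]
  [5] addr=0x8f blk=8 s=0: L1-HIT | VC [14]
  [6] addr=0x80 blk=8 s=0: L1-HIT | VC [14]
  [7] addr=0xe4 blk=14 s=0: VC-HIT | VC [8]
  [8] addr=0xe1 blk=14 s=0: L1-HIT | VC [8]
  [9] addr=0x8c blk=8 s=0: VC-HIT | VC [14]
  [10] addr=0x8d blk=8 s=0: L1-HIT | VC [14]
  [11] addr=0xef blk=14 s=0: VC-HIT | VC [8]
  [12] addr=0xe9 blk=14 s=0: L1-HIT | VC [8]

SEQ = [MISS, MISS, L1-HIT, L1-HIT, L1-HIT, L1-HIT, L1-HIT, VC-HIT, L1-HIT, VC-HIT, L1-HIT, VC-HIT, L1-HIT]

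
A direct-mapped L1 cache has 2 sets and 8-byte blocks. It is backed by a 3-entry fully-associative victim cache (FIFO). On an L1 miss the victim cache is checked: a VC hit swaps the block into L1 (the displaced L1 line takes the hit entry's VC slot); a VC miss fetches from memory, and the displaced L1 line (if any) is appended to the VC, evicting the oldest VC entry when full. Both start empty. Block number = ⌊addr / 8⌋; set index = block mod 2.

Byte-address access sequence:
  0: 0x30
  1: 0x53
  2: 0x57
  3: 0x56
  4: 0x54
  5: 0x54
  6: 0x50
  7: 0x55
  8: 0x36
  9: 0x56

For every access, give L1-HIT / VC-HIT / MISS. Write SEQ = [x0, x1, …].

0: 0x30 (blk 6, set 0) → MISS  vc=[]
1: 0x53 (blk 10, set 0) → MISS  vc=[6]
2: 0x57 (blk 10, set 0) → L1-HIT  vc=[6]
3: 0x56 (blk 10, set 0) → L1-HIT  vc=[6]
4: 0x54 (blk 10, set 0) → L1-HIT  vc=[6]
5: 0x54 (blk 10, set 0) → L1-HIT  vc=[6]
6: 0x50 (blk 10, set 0) → L1-HIT  vc=[6]
7: 0x55 (blk 10, set 0) → L1-HIT  vc=[6]
8: 0x36 (blk 6, set 0) → VC-HIT  vc=[10]
9: 0x56 (blk 10, set 0) → VC-HIT  vc=[6]

SEQ = [MISS, MISS, L1-HIT, L1-HIT, L1-HIT, L1-HIT, L1-HIT, L1-HIT, VC-HIT, VC-HIT]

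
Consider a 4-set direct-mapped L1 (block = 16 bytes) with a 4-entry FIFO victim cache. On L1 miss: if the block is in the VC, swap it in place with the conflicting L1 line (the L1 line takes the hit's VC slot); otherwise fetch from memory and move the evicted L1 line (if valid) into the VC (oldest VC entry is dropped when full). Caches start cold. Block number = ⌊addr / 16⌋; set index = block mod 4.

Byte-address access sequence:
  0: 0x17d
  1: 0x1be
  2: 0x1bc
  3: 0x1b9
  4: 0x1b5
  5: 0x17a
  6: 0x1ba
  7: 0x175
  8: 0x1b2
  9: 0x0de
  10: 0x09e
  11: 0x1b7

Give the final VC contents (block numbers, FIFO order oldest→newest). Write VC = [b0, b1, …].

VC = [23, 13]

  [0] addr=0x17d blk=23 s=3: MISS | VC []
  [1] addr=0x1be blk=27 s=3: MISS | VC [23]
  [2] addr=0x1bc blk=27 s=3: L1-HIT | VC [23]
  [3] addr=0x1b9 blk=27 s=3: L1-HIT | VC [23]
  [4] addr=0x1b5 blk=27 s=3: L1-HIT | VC [23]
  [5] addr=0x17a blk=23 s=3: VC-HIT | VC [27]
  [6] addr=0x1ba blk=27 s=3: VC-HIT | VC [23]
  [7] addr=0x175 blk=23 s=3: VC-HIT | VC [27]
  [8] addr=0x1b2 blk=27 s=3: VC-HIT | VC [23]
  [9] addr=0xde blk=13 s=1: MISS | VC [23]
  [10] addr=0x9e blk=9 s=1: MISS | VC [23, 13]
  [11] addr=0x1b7 blk=27 s=3: L1-HIT | VC [23, 13]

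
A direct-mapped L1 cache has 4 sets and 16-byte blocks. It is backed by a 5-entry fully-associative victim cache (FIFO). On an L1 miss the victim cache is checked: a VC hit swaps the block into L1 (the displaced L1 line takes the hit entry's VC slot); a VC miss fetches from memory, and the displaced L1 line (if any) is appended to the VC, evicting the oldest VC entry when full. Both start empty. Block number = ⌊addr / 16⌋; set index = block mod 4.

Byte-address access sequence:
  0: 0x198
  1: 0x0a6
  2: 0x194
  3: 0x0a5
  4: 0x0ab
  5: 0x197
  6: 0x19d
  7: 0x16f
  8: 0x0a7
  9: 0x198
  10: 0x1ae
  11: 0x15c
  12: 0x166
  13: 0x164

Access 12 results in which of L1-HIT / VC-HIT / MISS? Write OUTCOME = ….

  [0] addr=0x198 blk=25 s=1: MISS | VC []
  [1] addr=0xa6 blk=10 s=2: MISS | VC []
  [2] addr=0x194 blk=25 s=1: L1-HIT | VC []
  [3] addr=0xa5 blk=10 s=2: L1-HIT | VC []
  [4] addr=0xab blk=10 s=2: L1-HIT | VC []
  [5] addr=0x197 blk=25 s=1: L1-HIT | VC []
  [6] addr=0x19d blk=25 s=1: L1-HIT | VC []
  [7] addr=0x16f blk=22 s=2: MISS | VC [10]
  [8] addr=0xa7 blk=10 s=2: VC-HIT | VC [22]
  [9] addr=0x198 blk=25 s=1: L1-HIT | VC [22]
  [10] addr=0x1ae blk=26 s=2: MISS | VC [22, 10]
  [11] addr=0x15c blk=21 s=1: MISS | VC [22, 10, 25]
  [12] addr=0x166 blk=22 s=2: VC-HIT | VC [26, 10, 25]
  [13] addr=0x164 blk=22 s=2: L1-HIT | VC [26, 10, 25]

OUTCOME = VC-HIT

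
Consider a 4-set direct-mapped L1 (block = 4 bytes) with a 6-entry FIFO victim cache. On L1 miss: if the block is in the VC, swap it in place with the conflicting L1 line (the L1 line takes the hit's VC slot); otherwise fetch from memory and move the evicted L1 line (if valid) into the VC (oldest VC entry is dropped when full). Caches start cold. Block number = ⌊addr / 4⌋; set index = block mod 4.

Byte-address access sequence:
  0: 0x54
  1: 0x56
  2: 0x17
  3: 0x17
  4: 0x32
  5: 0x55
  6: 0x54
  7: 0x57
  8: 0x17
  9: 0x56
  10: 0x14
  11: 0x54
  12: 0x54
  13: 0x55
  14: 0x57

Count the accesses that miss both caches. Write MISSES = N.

#0 0x54→b21/s1 MISS; vc=[]
#1 0x56→b21/s1 L1-HIT; vc=[]
#2 0x17→b5/s1 MISS; vc=[21]
#3 0x17→b5/s1 L1-HIT; vc=[21]
#4 0x32→b12/s0 MISS; vc=[21]
#5 0x55→b21/s1 VC-HIT; vc=[5]
#6 0x54→b21/s1 L1-HIT; vc=[5]
#7 0x57→b21/s1 L1-HIT; vc=[5]
#8 0x17→b5/s1 VC-HIT; vc=[21]
#9 0x56→b21/s1 VC-HIT; vc=[5]
#10 0x14→b5/s1 VC-HIT; vc=[21]
#11 0x54→b21/s1 VC-HIT; vc=[5]
#12 0x54→b21/s1 L1-HIT; vc=[5]
#13 0x55→b21/s1 L1-HIT; vc=[5]
#14 0x57→b21/s1 L1-HIT; vc=[5]

MISSES = 3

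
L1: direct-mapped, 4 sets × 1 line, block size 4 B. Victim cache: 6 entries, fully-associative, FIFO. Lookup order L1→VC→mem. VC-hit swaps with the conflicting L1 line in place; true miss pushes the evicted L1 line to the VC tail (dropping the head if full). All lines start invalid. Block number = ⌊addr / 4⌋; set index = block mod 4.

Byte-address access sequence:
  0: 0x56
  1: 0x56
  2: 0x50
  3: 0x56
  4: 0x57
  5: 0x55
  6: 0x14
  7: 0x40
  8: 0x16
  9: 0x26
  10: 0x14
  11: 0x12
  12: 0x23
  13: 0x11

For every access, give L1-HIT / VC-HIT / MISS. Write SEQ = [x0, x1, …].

  [0] addr=0x56 blk=21 s=1: MISS | VC []
  [1] addr=0x56 blk=21 s=1: L1-HIT | VC []
  [2] addr=0x50 blk=20 s=0: MISS | VC []
  [3] addr=0x56 blk=21 s=1: L1-HIT | VC []
  [4] addr=0x57 blk=21 s=1: L1-HIT | VC []
  [5] addr=0x55 blk=21 s=1: L1-HIT | VC []
  [6] addr=0x14 blk=5 s=1: MISS | VC [21]
  [7] addr=0x40 blk=16 s=0: MISS | VC [21, 20]
  [8] addr=0x16 blk=5 s=1: L1-HIT | VC [21, 20]
  [9] addr=0x26 blk=9 s=1: MISS | VC [21, 20, 5]
  [10] addr=0x14 blk=5 s=1: VC-HIT | VC [21, 20, 9]
  [11] addr=0x12 blk=4 s=0: MISS | VC [21, 20, 9, 16]
  [12] addr=0x23 blk=8 s=0: MISS | VC [21, 20, 9, 16, 4]
  [13] addr=0x11 blk=4 s=0: VC-HIT | VC [21, 20, 9, 16, 8]

SEQ = [MISS, L1-HIT, MISS, L1-HIT, L1-HIT, L1-HIT, MISS, MISS, L1-HIT, MISS, VC-HIT, MISS, MISS, VC-HIT]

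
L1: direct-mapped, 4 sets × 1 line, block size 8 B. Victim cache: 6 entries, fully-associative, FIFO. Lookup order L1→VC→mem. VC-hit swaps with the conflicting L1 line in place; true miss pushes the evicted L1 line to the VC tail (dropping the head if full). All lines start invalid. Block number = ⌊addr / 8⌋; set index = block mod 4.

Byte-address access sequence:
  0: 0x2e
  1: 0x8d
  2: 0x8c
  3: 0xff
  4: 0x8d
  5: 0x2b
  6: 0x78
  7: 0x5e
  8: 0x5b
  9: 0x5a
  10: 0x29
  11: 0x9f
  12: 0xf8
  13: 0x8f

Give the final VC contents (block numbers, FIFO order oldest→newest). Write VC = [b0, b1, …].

VC = [5, 19, 15, 11]

  [0] addr=0x2e blk=5 s=1: MISS | VC []
  [1] addr=0x8d blk=17 s=1: MISS | VC [5]
  [2] addr=0x8c blk=17 s=1: L1-HIT | VC [5]
  [3] addr=0xff blk=31 s=3: MISS | VC [5]
  [4] addr=0x8d blk=17 s=1: L1-HIT | VC [5]
  [5] addr=0x2b blk=5 s=1: VC-HIT | VC [17]
  [6] addr=0x78 blk=15 s=3: MISS | VC [17, 31]
  [7] addr=0x5e blk=11 s=3: MISS | VC [17, 31, 15]
  [8] addr=0x5b blk=11 s=3: L1-HIT | VC [17, 31, 15]
  [9] addr=0x5a blk=11 s=3: L1-HIT | VC [17, 31, 15]
  [10] addr=0x29 blk=5 s=1: L1-HIT | VC [17, 31, 15]
  [11] addr=0x9f blk=19 s=3: MISS | VC [17, 31, 15, 11]
  [12] addr=0xf8 blk=31 s=3: VC-HIT | VC [17, 19, 15, 11]
  [13] addr=0x8f blk=17 s=1: VC-HIT | VC [5, 19, 15, 11]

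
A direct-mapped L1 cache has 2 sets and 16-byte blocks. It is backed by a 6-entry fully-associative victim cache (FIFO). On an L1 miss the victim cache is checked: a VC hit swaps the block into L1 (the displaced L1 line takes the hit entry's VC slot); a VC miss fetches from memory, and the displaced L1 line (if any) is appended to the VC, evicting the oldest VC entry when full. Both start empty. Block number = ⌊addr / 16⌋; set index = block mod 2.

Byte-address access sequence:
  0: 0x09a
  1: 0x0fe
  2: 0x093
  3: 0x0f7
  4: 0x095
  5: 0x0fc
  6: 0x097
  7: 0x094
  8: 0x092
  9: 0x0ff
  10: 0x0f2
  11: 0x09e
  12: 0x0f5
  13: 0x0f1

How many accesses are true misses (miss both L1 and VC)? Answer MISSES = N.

#0 0x9a→b9/s1 MISS; vc=[]
#1 0xfe→b15/s1 MISS; vc=[9]
#2 0x93→b9/s1 VC-HIT; vc=[15]
#3 0xf7→b15/s1 VC-HIT; vc=[9]
#4 0x95→b9/s1 VC-HIT; vc=[15]
#5 0xfc→b15/s1 VC-HIT; vc=[9]
#6 0x97→b9/s1 VC-HIT; vc=[15]
#7 0x94→b9/s1 L1-HIT; vc=[15]
#8 0x92→b9/s1 L1-HIT; vc=[15]
#9 0xff→b15/s1 VC-HIT; vc=[9]
#10 0xf2→b15/s1 L1-HIT; vc=[9]
#11 0x9e→b9/s1 VC-HIT; vc=[15]
#12 0xf5→b15/s1 VC-HIT; vc=[9]
#13 0xf1→b15/s1 L1-HIT; vc=[9]

MISSES = 2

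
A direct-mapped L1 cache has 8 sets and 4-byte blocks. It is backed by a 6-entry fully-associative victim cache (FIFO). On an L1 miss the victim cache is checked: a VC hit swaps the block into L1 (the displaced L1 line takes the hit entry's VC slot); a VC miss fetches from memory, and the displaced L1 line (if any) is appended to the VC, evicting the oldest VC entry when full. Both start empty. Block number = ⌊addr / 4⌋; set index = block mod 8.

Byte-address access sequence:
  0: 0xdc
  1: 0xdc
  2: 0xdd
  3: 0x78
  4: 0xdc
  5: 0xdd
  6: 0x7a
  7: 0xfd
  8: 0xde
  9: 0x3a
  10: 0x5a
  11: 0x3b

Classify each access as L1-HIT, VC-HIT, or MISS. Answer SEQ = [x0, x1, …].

0: 0xdc (blk 55, set 7) → MISS  vc=[]
1: 0xdc (blk 55, set 7) → L1-HIT  vc=[]
2: 0xdd (blk 55, set 7) → L1-HIT  vc=[]
3: 0x78 (blk 30, set 6) → MISS  vc=[]
4: 0xdc (blk 55, set 7) → L1-HIT  vc=[]
5: 0xdd (blk 55, set 7) → L1-HIT  vc=[]
6: 0x7a (blk 30, set 6) → L1-HIT  vc=[]
7: 0xfd (blk 63, set 7) → MISS  vc=[55]
8: 0xde (blk 55, set 7) → VC-HIT  vc=[63]
9: 0x3a (blk 14, set 6) → MISS  vc=[63, 30]
10: 0x5a (blk 22, set 6) → MISS  vc=[63, 30, 14]
11: 0x3b (blk 14, set 6) → VC-HIT  vc=[63, 30, 22]

SEQ = [MISS, L1-HIT, L1-HIT, MISS, L1-HIT, L1-HIT, L1-HIT, MISS, VC-HIT, MISS, MISS, VC-HIT]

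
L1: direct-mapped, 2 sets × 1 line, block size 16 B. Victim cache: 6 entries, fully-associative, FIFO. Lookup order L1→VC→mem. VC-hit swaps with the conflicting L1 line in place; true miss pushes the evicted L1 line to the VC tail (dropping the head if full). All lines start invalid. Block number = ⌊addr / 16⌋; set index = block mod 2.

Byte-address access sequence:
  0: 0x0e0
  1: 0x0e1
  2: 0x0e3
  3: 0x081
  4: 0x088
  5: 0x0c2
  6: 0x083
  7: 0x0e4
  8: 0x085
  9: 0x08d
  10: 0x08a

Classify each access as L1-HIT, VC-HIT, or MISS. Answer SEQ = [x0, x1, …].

SEQ = [MISS, L1-HIT, L1-HIT, MISS, L1-HIT, MISS, VC-HIT, VC-HIT, VC-HIT, L1-HIT, L1-HIT]

#0 0xe0→b14/s0 MISS; vc=[]
#1 0xe1→b14/s0 L1-HIT; vc=[]
#2 0xe3→b14/s0 L1-HIT; vc=[]
#3 0x81→b8/s0 MISS; vc=[14]
#4 0x88→b8/s0 L1-HIT; vc=[14]
#5 0xc2→b12/s0 MISS; vc=[14,8]
#6 0x83→b8/s0 VC-HIT; vc=[14,12]
#7 0xe4→b14/s0 VC-HIT; vc=[8,12]
#8 0x85→b8/s0 VC-HIT; vc=[14,12]
#9 0x8d→b8/s0 L1-HIT; vc=[14,12]
#10 0x8a→b8/s0 L1-HIT; vc=[14,12]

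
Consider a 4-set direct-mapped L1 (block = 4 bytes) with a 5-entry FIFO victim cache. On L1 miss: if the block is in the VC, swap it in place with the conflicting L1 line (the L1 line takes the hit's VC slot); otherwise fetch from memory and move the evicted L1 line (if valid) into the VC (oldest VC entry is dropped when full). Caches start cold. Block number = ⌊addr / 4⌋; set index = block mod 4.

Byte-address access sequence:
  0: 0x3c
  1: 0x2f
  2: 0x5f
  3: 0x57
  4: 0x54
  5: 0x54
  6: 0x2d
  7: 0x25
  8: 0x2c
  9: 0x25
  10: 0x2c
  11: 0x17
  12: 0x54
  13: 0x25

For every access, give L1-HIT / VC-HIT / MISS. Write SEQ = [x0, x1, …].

  [0] addr=0x3c blk=15 s=3: MISS | VC []
  [1] addr=0x2f blk=11 s=3: MISS | VC [15]
  [2] addr=0x5f blk=23 s=3: MISS | VC [15, 11]
  [3] addr=0x57 blk=21 s=1: MISS | VC [15, 11]
  [4] addr=0x54 blk=21 s=1: L1-HIT | VC [15, 11]
  [5] addr=0x54 blk=21 s=1: L1-HIT | VC [15, 11]
  [6] addr=0x2d blk=11 s=3: VC-HIT | VC [15, 23]
  [7] addr=0x25 blk=9 s=1: MISS | VC [15, 23, 21]
  [8] addr=0x2c blk=11 s=3: L1-HIT | VC [15, 23, 21]
  [9] addr=0x25 blk=9 s=1: L1-HIT | VC [15, 23, 21]
  [10] addr=0x2c blk=11 s=3: L1-HIT | VC [15, 23, 21]
  [11] addr=0x17 blk=5 s=1: MISS | VC [15, 23, 21, 9]
  [12] addr=0x54 blk=21 s=1: VC-HIT | VC [15, 23, 5, 9]
  [13] addr=0x25 blk=9 s=1: VC-HIT | VC [15, 23, 5, 21]

SEQ = [MISS, MISS, MISS, MISS, L1-HIT, L1-HIT, VC-HIT, MISS, L1-HIT, L1-HIT, L1-HIT, MISS, VC-HIT, VC-HIT]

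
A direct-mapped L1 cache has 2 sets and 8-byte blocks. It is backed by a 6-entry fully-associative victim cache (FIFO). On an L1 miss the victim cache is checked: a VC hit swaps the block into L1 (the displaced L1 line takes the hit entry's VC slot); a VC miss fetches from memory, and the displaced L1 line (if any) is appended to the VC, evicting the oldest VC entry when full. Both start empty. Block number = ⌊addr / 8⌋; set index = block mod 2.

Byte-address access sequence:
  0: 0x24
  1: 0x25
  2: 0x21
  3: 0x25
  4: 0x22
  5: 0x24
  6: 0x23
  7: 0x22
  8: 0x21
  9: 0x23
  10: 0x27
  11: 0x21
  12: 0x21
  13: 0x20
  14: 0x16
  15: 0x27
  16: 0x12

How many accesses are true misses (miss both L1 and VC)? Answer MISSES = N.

MISSES = 2

#0 0x24→b4/s0 MISS; vc=[]
#1 0x25→b4/s0 L1-HIT; vc=[]
#2 0x21→b4/s0 L1-HIT; vc=[]
#3 0x25→b4/s0 L1-HIT; vc=[]
#4 0x22→b4/s0 L1-HIT; vc=[]
#5 0x24→b4/s0 L1-HIT; vc=[]
#6 0x23→b4/s0 L1-HIT; vc=[]
#7 0x22→b4/s0 L1-HIT; vc=[]
#8 0x21→b4/s0 L1-HIT; vc=[]
#9 0x23→b4/s0 L1-HIT; vc=[]
#10 0x27→b4/s0 L1-HIT; vc=[]
#11 0x21→b4/s0 L1-HIT; vc=[]
#12 0x21→b4/s0 L1-HIT; vc=[]
#13 0x20→b4/s0 L1-HIT; vc=[]
#14 0x16→b2/s0 MISS; vc=[4]
#15 0x27→b4/s0 VC-HIT; vc=[2]
#16 0x12→b2/s0 VC-HIT; vc=[4]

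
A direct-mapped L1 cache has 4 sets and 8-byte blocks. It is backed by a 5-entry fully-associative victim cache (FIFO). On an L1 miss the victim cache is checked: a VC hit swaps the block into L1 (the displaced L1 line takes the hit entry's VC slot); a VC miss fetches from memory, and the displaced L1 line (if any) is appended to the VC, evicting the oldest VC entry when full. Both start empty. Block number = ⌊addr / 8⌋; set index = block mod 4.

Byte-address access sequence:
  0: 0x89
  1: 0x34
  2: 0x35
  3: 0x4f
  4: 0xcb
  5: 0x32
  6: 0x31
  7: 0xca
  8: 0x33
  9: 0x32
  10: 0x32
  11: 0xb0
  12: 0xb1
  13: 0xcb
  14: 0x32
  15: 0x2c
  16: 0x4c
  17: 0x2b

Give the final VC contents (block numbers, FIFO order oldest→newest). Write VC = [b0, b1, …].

VC = [17, 9, 22, 25]

  [0] addr=0x89 blk=17 s=1: MISS | VC []
  [1] addr=0x34 blk=6 s=2: MISS | VC []
  [2] addr=0x35 blk=6 s=2: L1-HIT | VC []
  [3] addr=0x4f blk=9 s=1: MISS | VC [17]
  [4] addr=0xcb blk=25 s=1: MISS | VC [17, 9]
  [5] addr=0x32 blk=6 s=2: L1-HIT | VC [17, 9]
  [6] addr=0x31 blk=6 s=2: L1-HIT | VC [17, 9]
  [7] addr=0xca blk=25 s=1: L1-HIT | VC [17, 9]
  [8] addr=0x33 blk=6 s=2: L1-HIT | VC [17, 9]
  [9] addr=0x32 blk=6 s=2: L1-HIT | VC [17, 9]
  [10] addr=0x32 blk=6 s=2: L1-HIT | VC [17, 9]
  [11] addr=0xb0 blk=22 s=2: MISS | VC [17, 9, 6]
  [12] addr=0xb1 blk=22 s=2: L1-HIT | VC [17, 9, 6]
  [13] addr=0xcb blk=25 s=1: L1-HIT | VC [17, 9, 6]
  [14] addr=0x32 blk=6 s=2: VC-HIT | VC [17, 9, 22]
  [15] addr=0x2c blk=5 s=1: MISS | VC [17, 9, 22, 25]
  [16] addr=0x4c blk=9 s=1: VC-HIT | VC [17, 5, 22, 25]
  [17] addr=0x2b blk=5 s=1: VC-HIT | VC [17, 9, 22, 25]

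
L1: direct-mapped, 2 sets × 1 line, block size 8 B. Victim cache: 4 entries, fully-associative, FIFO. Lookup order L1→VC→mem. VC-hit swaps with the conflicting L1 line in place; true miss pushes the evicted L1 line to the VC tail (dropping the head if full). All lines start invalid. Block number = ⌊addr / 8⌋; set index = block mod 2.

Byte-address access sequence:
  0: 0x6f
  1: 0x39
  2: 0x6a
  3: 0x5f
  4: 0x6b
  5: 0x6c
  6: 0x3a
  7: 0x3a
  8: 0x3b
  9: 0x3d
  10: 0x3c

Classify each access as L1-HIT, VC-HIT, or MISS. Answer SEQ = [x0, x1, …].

SEQ = [MISS, MISS, VC-HIT, MISS, VC-HIT, L1-HIT, VC-HIT, L1-HIT, L1-HIT, L1-HIT, L1-HIT]

  [0] addr=0x6f blk=13 s=1: MISS | VC []
  [1] addr=0x39 blk=7 s=1: MISS | VC [13]
  [2] addr=0x6a blk=13 s=1: VC-HIT | VC [7]
  [3] addr=0x5f blk=11 s=1: MISS | VC [7, 13]
  [4] addr=0x6b blk=13 s=1: VC-HIT | VC [7, 11]
  [5] addr=0x6c blk=13 s=1: L1-HIT | VC [7, 11]
  [6] addr=0x3a blk=7 s=1: VC-HIT | VC [13, 11]
  [7] addr=0x3a blk=7 s=1: L1-HIT | VC [13, 11]
  [8] addr=0x3b blk=7 s=1: L1-HIT | VC [13, 11]
  [9] addr=0x3d blk=7 s=1: L1-HIT | VC [13, 11]
  [10] addr=0x3c blk=7 s=1: L1-HIT | VC [13, 11]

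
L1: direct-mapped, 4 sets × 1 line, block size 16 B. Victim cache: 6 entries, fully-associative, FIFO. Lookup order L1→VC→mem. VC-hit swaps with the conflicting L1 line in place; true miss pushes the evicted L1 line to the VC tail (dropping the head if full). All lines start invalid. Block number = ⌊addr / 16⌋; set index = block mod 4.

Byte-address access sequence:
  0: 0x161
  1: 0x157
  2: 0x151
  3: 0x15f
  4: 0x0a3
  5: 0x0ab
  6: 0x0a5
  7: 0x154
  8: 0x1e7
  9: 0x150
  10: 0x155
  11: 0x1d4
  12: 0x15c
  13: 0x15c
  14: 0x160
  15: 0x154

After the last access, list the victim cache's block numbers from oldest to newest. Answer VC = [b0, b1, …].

VC = [30, 10, 29]

0: 0x161 (blk 22, set 2) → MISS  vc=[]
1: 0x157 (blk 21, set 1) → MISS  vc=[]
2: 0x151 (blk 21, set 1) → L1-HIT  vc=[]
3: 0x15f (blk 21, set 1) → L1-HIT  vc=[]
4: 0xa3 (blk 10, set 2) → MISS  vc=[22]
5: 0xab (blk 10, set 2) → L1-HIT  vc=[22]
6: 0xa5 (blk 10, set 2) → L1-HIT  vc=[22]
7: 0x154 (blk 21, set 1) → L1-HIT  vc=[22]
8: 0x1e7 (blk 30, set 2) → MISS  vc=[22, 10]
9: 0x150 (blk 21, set 1) → L1-HIT  vc=[22, 10]
10: 0x155 (blk 21, set 1) → L1-HIT  vc=[22, 10]
11: 0x1d4 (blk 29, set 1) → MISS  vc=[22, 10, 21]
12: 0x15c (blk 21, set 1) → VC-HIT  vc=[22, 10, 29]
13: 0x15c (blk 21, set 1) → L1-HIT  vc=[22, 10, 29]
14: 0x160 (blk 22, set 2) → VC-HIT  vc=[30, 10, 29]
15: 0x154 (blk 21, set 1) → L1-HIT  vc=[30, 10, 29]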